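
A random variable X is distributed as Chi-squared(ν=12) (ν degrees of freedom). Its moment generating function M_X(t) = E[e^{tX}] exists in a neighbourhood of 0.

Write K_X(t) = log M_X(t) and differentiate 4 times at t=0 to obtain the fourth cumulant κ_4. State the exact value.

κ_4 = d^4K/dt^4 |_{t=0} = 576

M_X(t) = (1 - 2*t)^(-6)
K_X(t) = log M_X(t) = -6*log(1 - 2*t)
dK/dt = -12/(2*t - 1)
d^2K/dt^2 = 24/(4*t^2 - 4*t + 1)
d^3K/dt^3 = -96/(8*t^3 - 12*t^2 + 6*t - 1)
d^4K/dt^4 = 576/(16*t^4 - 32*t^3 + 24*t^2 - 8*t + 1)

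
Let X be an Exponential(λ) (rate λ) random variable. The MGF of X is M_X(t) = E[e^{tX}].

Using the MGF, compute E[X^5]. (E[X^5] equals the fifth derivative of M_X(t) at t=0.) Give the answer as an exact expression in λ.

M_X(t) = λ/(λ - t)
D^5[M](t) = 120*λ/(λ^6 - 6*λ^5*t + 15*λ^4*t^2 - 20*λ^3*t^3 + 15*λ^2*t^4 - 6*λ*t^5 + t^6)

E[X^5] = D^5[M](0) = 120/λ^5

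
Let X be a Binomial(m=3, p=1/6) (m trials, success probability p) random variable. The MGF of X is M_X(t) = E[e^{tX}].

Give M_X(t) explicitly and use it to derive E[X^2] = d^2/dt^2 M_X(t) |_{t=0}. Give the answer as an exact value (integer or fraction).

E[X^2] = M^(2)(0) = 2/3

M_X(t) = (e^(t)/6 + 5/6)^3
M^(2)(t) = e^(3*t)/24 + 5*e^(2*t)/18 + 25*e^(t)/72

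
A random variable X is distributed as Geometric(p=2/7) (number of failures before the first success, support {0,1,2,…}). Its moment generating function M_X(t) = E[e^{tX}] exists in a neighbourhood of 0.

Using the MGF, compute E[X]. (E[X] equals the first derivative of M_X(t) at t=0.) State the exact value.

E[X] = M^(1)(0) = 5/2

M_X(t) = 2/(7*(1 - 5*e^(t)/7))
M^(1)(t) = 10*e^(t)/(25*e^(2*t) - 70*e^(t) + 49)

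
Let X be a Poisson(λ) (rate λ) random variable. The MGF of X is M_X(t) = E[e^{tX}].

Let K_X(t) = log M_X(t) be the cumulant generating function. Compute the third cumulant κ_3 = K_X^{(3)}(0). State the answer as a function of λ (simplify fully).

κ_3 = D^3[K](0) = λ

M_X(t) = e^(λ*(e^(t) - 1))
K_X(t) = log M_X(t) = λ*(e^(t) - 1)
D^3[K](t) = λ*e^(t)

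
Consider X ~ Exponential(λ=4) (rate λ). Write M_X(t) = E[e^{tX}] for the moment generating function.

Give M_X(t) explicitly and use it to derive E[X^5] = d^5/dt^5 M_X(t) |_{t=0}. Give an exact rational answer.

M_X(t) = 4/(4 - t)
D^5[M](t) = 480/(t^6 - 24*t^5 + 240*t^4 - 1280*t^3 + 3840*t^2 - 6144*t + 4096)

E[X^5] = D^5[M](0) = 15/128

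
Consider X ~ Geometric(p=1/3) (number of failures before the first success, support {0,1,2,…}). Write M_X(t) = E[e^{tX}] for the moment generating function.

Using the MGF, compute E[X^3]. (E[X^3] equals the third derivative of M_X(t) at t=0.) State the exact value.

E[X^3] = M^(3)(0) = 74

M_X(t) = 1/(3*(1 - 2*e^(t)/3))
M^(3)(t) = (8*e^(3*t) + 48*e^(2*t) + 18*e^(t))/(16*e^(4*t) - 96*e^(3*t) + 216*e^(2*t) - 216*e^(t) + 81)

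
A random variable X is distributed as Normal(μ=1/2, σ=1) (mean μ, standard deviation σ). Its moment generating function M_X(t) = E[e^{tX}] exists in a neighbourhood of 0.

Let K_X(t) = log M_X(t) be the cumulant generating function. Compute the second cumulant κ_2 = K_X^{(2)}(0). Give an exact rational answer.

M_X(t) = e^(t^2/2 + t/2)
K_X(t) = log M_X(t) = t^2/2 + t/2
K^(2)(t) = 1

κ_2 = K^(2)(0) = 1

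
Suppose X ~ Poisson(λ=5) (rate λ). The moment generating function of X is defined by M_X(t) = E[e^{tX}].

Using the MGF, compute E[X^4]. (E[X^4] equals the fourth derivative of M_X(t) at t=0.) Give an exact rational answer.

E[X^4] = M^(4)(0) = 1555

M_X(t) = e^(5*e^(t) - 5)
M^(4)(t) = (625*e^(4*t)*e^(5*e^(t)) + 750*e^(3*t)*e^(5*e^(t)) + 175*e^(2*t)*e^(5*e^(t)) + 5*e^(t)*e^(5*e^(t)))*e^(-5)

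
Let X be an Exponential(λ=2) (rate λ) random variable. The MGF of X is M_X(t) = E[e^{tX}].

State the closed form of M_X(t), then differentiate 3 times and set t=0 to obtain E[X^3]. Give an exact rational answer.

M_X(t) = 2/(2 - t)
M′(t) = 2/(t^2 - 4*t + 4)
M′′(t) = -4/(t^3 - 6*t^2 + 12*t - 8)
M′′′(t) = 12/(t^4 - 8*t^3 + 24*t^2 - 32*t + 16)

E[X^3] = M′′′(0) = 3/4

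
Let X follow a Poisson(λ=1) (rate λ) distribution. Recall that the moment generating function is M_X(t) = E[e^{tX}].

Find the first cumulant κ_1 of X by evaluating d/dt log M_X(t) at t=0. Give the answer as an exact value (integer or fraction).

M_X(t) = e^(e^(t) - 1)
K_X(t) = log M_X(t) = e^(t) - 1
K′(t) = e^(t)

κ_1 = K′(0) = 1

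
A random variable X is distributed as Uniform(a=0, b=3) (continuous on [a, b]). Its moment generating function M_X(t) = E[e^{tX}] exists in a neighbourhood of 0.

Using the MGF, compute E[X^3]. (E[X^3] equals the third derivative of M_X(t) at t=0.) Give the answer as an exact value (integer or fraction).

M_X(t) = (e^(3*t) - 1)/(3*t)
M′(t) = (3*t*e^(3*t) - e^(3*t) + 1)/(3*t^2)
M′′(t) = (9*t^2*e^(3*t) - 6*t*e^(3*t) + 2*e^(3*t) - 2)/(3*t^3)
M′′′(t) = (9*t^3*e^(3*t) - 9*t^2*e^(3*t) + 6*t*e^(3*t) - 2*e^(3*t) + 2)/t^4

E[X^3] = M′′′(0) = 27/4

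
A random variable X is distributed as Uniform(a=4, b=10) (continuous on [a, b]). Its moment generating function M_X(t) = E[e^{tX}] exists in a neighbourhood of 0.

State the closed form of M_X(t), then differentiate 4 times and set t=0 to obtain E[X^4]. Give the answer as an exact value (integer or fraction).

M_X(t) = (e^(10*t) - e^(4*t))/(6*t)

E[X^4] = D^4[M](0) = 16496/5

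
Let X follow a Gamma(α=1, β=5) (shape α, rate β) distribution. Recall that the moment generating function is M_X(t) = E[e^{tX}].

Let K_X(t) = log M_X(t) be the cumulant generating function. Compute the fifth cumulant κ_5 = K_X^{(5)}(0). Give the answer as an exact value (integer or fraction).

κ_5 = K^(5)(0) = 24/3125

M_X(t) = 5/(5 - t)
K_X(t) = log M_X(t) = -log(5 - t) + log(5)
K^(5)(t) = -24/(t^5 - 25*t^4 + 250*t^3 - 1250*t^2 + 3125*t - 3125)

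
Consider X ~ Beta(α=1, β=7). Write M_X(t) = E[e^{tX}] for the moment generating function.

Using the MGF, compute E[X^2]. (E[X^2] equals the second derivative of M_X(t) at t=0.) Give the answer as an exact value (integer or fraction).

E[X^2] = D^2[M](0) = 1/36

M_X(t) = ₁F₁(1; 8; t)
D^2[M](t) = ₁F₁(3; 10; t)/36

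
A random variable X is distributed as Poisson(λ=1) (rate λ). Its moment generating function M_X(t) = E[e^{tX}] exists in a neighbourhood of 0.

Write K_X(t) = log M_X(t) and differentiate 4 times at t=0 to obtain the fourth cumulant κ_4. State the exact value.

M_X(t) = e^(e^(t) - 1)
K_X(t) = log M_X(t) = e^(t) - 1
K′(t) = e^(t)
K′′(t) = e^(t)
K′′′(t) = e^(t)
K′′′′(t) = e^(t)

κ_4 = K′′′′(0) = 1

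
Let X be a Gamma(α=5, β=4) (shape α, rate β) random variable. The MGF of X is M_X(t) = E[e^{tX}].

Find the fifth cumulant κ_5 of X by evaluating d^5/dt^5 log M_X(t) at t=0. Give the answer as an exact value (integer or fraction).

M_X(t) = 1024/(4 - t)^5
K_X(t) = log M_X(t) = -5*log(4 - t) + 10*log(2)
dK/dt = -5/(t - 4)
d^2K/dt^2 = 5/(t^2 - 8*t + 16)
d^3K/dt^3 = -10/(t^3 - 12*t^2 + 48*t - 64)
d^4K/dt^4 = 30/(t^4 - 16*t^3 + 96*t^2 - 256*t + 256)
d^5K/dt^5 = -120/(t^5 - 20*t^4 + 160*t^3 - 640*t^2 + 1280*t - 1024)

κ_5 = d^5K/dt^5 |_{t=0} = 15/128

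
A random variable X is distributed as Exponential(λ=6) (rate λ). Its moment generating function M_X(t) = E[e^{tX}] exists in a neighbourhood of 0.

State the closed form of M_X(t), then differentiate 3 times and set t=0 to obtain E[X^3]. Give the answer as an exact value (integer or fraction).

E[X^3] = M^(3)(0) = 1/36

M_X(t) = 6/(6 - t)
M^(3)(t) = 36/(t^4 - 24*t^3 + 216*t^2 - 864*t + 1296)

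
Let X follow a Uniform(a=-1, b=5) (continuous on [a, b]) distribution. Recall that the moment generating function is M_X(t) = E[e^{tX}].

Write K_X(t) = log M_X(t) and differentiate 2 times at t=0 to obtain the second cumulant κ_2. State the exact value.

κ_2 = K^(2)(0) = 3

M_X(t) = (e^(5*t) - e^(-t))/(6*t)
K_X(t) = log M_X(t) = -log(t) + log(e^(5*t) - e^(-t)) - log(6)
K^(2)(t) = (-36*t^2*e^(6*t) + e^(12*t) - 2*e^(6*t) + 1)/(t^2*e^(12*t) - 2*t^2*e^(6*t) + t^2)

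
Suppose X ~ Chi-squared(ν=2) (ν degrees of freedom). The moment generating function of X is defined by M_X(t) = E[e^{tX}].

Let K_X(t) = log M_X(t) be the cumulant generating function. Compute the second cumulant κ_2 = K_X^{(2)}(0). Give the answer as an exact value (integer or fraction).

M_X(t) = 1/(1 - 2*t)
K_X(t) = log M_X(t) = -log(1 - 2*t)
dK/dt = -2/(2*t - 1)
d^2K/dt^2 = 4/(4*t^2 - 4*t + 1)

κ_2 = d^2K/dt^2 |_{t=0} = 4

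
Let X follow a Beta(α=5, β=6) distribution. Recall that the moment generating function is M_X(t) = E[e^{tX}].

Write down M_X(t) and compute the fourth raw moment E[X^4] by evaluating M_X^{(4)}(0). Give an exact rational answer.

M_X(t) = ₁F₁(5; 11; t)
D^4[M](t) = 10*₁F₁(9; 15; t)/143

E[X^4] = D^4[M](0) = 10/143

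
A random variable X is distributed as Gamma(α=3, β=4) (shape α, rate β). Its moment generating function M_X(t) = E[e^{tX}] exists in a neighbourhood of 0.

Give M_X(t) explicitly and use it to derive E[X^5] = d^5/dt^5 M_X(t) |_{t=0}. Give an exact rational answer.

M_X(t) = 64/(4 - t)^3
M′(t) = 192/(t^4 - 16*t^3 + 96*t^2 - 256*t + 256)
M′′(t) = -768/(t^5 - 20*t^4 + 160*t^3 - 640*t^2 + 1280*t - 1024)
M′′′(t) = 3840/(t^6 - 24*t^5 + 240*t^4 - 1280*t^3 + 3840*t^2 - 6144*t + 4096)
M′′′′(t) = -23040/(t^7 - 28*t^6 + 336*t^5 - 2240*t^4 + 8960*t^3 - 21504*t^2 + 28672*t - 16384)
M′′′′′(t) = 161280/(t^8 - 32*t^7 + 448*t^6 - 3584*t^5 + 17920*t^4 - 57344*t^3 + 114688*t^2 - 131072*t + 65536)

E[X^5] = M′′′′′(0) = 315/128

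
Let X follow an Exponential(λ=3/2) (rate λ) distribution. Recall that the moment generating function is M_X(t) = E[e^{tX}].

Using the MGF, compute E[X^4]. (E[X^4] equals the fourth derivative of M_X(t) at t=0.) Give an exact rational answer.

E[X^4] = D^4[M](0) = 128/27

M_X(t) = 3/(2*(3/2 - t))
D^4[M](t) = -1152/(32*t^5 - 240*t^4 + 720*t^3 - 1080*t^2 + 810*t - 243)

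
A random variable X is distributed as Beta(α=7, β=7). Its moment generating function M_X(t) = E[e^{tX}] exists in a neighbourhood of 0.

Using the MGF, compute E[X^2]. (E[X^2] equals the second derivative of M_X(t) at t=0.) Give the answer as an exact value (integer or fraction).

M_X(t) = ₁F₁(7; 14; t)
M^(2)(t) = 4*₁F₁(9; 16; t)/15

E[X^2] = M^(2)(0) = 4/15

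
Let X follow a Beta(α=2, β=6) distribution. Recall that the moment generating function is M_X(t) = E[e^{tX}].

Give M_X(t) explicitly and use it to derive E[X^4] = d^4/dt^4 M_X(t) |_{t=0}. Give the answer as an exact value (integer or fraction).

E[X^4] = d^4M/dt^4 |_{t=0} = 1/66

M_X(t) = ₁F₁(2; 8; t)
dM/dt = ₁F₁(3; 9; t)/4
d^2M/dt^2 = ₁F₁(4; 10; t)/12
d^3M/dt^3 = ₁F₁(5; 11; t)/30
d^4M/dt^4 = ₁F₁(6; 12; t)/66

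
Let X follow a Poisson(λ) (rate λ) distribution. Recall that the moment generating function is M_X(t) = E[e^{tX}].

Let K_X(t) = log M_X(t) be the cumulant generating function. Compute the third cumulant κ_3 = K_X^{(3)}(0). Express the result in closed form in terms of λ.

M_X(t) = e^(λ*(e^(t) - 1))
K_X(t) = log M_X(t) = λ*(e^(t) - 1)
K^(3)(t) = λ*e^(t)

κ_3 = K^(3)(0) = λ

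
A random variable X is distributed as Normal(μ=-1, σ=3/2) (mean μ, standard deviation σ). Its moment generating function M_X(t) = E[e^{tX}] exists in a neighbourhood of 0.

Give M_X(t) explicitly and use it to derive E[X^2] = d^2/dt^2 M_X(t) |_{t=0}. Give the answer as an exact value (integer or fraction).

M_X(t) = e^(9*t^2/8 - t)
D^2[M](t) = (81*t^2*e^(9*t^2/8) - 72*t*e^(9*t^2/8) + 52*e^(9*t^2/8))*e^(-t)/16

E[X^2] = D^2[M](0) = 13/4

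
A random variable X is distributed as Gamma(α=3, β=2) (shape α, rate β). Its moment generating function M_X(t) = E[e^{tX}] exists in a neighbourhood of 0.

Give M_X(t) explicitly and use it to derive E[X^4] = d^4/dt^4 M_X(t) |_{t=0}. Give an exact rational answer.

M_X(t) = 8/(2 - t)^3
dM/dt = 24/(t^4 - 8*t^3 + 24*t^2 - 32*t + 16)
d^2M/dt^2 = -96/(t^5 - 10*t^4 + 40*t^3 - 80*t^2 + 80*t - 32)
d^3M/dt^3 = 480/(t^6 - 12*t^5 + 60*t^4 - 160*t^3 + 240*t^2 - 192*t + 64)
d^4M/dt^4 = -2880/(t^7 - 14*t^6 + 84*t^5 - 280*t^4 + 560*t^3 - 672*t^2 + 448*t - 128)

E[X^4] = d^4M/dt^4 |_{t=0} = 45/2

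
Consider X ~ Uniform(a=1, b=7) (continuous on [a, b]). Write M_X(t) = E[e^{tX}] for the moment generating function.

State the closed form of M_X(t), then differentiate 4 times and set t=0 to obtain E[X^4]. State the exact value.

M_X(t) = (e^(7*t) - e^(t))/(6*t)
dM/dt = (7*t*e^(7*t) - t*e^(t) - e^(7*t) + e^(t))/(6*t^2)
d^2M/dt^2 = (49*t^2*e^(7*t) - t^2*e^(t) - 14*t*e^(7*t) + 2*t*e^(t) + 2*e^(7*t) - 2*e^(t))/(6*t^3)
d^3M/dt^3 = (343*t^3*e^(7*t) - t^3*e^(t) - 147*t^2*e^(7*t) + 3*t^2*e^(t) + 42*t*e^(7*t) - 6*t*e^(t) - 6*e^(7*t) + 6*e^(t))/(6*t^4)
d^4M/dt^4 = (2401*t^4*e^(7*t) - t^4*e^(t) - 1372*t^3*e^(7*t) + 4*t^3*e^(t) + 588*t^2*e^(7*t) - 12*t^2*e^(t) - 168*t*e^(7*t) + 24*t*e^(t) + 24*e^(7*t) - 24*e^(t))/(6*t^5)

E[X^4] = d^4M/dt^4 |_{t=0} = 2801/5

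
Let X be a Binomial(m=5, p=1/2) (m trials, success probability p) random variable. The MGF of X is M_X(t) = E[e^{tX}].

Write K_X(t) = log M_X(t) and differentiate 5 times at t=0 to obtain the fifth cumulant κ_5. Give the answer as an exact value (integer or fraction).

M_X(t) = (e^(t)/2 + 1/2)^5
K_X(t) = log M_X(t) = 5*log(e^(t)/2 + 1/2)
K′(t) = 5*e^(t)/(e^(t) + 1)
K′′(t) = 5*e^(t)/(e^(2*t) + 2*e^(t) + 1)
K′′′(t) = (-5*e^(2*t) + 5*e^(t))/(e^(3*t) + 3*e^(2*t) + 3*e^(t) + 1)
K′′′′(t) = (5*e^(3*t) - 20*e^(2*t) + 5*e^(t))/(e^(4*t) + 4*e^(3*t) + 6*e^(2*t) + 4*e^(t) + 1)
K′′′′′(t) = (-5*e^(4*t) + 55*e^(3*t) - 55*e^(2*t) + 5*e^(t))/(e^(5*t) + 5*e^(4*t) + 10*e^(3*t) + 10*e^(2*t) + 5*e^(t) + 1)

κ_5 = K′′′′′(0) = 0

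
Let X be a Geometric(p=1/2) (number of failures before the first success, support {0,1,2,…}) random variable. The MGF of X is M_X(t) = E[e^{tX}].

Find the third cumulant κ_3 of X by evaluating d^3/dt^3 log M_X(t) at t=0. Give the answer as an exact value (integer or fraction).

κ_3 = D^3[K](0) = 6

M_X(t) = 1/(2*(1 - e^(t)/2))
K_X(t) = log M_X(t) = -log(1 - e^(t)/2) - log(2)
D^3[K](t) = (-2*e^(2*t) - 4*e^(t))/(e^(3*t) - 6*e^(2*t) + 12*e^(t) - 8)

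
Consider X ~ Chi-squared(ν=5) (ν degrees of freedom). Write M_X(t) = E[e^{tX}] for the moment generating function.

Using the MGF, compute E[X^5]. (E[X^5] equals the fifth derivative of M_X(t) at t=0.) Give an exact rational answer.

E[X^5] = M′′′′′(0) = 45045

M_X(t) = (1 - 2*t)^(-5/2)
M′(t) = -5/(8*t^3*√(1 - 2*t) - 12*t^2*√(1 - 2*t) + 6*t*√(1 - 2*t) - √(1 - 2*t))
M′′(t) = 35/(16*t^4*√(1 - 2*t) - 32*t^3*√(1 - 2*t) + 24*t^2*√(1 - 2*t) - 8*t*√(1 - 2*t) + √(1 - 2*t))
M′′′(t) = -315/(32*t^5*√(1 - 2*t) - 80*t^4*√(1 - 2*t) + 80*t^3*√(1 - 2*t) - 40*t^2*√(1 - 2*t) + 10*t*√(1 - 2*t) - √(1 - 2*t))
M′′′′(t) = 3465/(64*t^6*√(1 - 2*t) - 192*t^5*√(1 - 2*t) + 240*t^4*√(1 - 2*t) - 160*t^3*√(1 - 2*t) + 60*t^2*√(1 - 2*t) - 12*t*√(1 - 2*t) + √(1 - 2*t))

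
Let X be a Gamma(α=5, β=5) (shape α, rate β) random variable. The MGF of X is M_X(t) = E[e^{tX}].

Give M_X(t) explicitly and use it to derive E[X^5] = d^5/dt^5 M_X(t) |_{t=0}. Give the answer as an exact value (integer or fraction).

M_X(t) = 3125/(5 - t)^5
M′(t) = 15625/(t^6 - 30*t^5 + 375*t^4 - 2500*t^3 + 9375*t^2 - 18750*t + 15625)
M′′(t) = -93750/(t^7 - 35*t^6 + 525*t^5 - 4375*t^4 + 21875*t^3 - 65625*t^2 + 109375*t - 78125)
M′′′(t) = 656250/(t^8 - 40*t^7 + 700*t^6 - 7000*t^5 + 43750*t^4 - 175000*t^3 + 437500*t^2 - 625000*t + 390625)
M′′′′(t) = -5250000/(t^9 - 45*t^8 + 900*t^7 - 10500*t^6 + 78750*t^5 - 393750*t^4 + 1312500*t^3 - 2812500*t^2 + 3515625*t - 1953125)
M′′′′′(t) = 47250000/(t^10 - 50*t^9 + 1125*t^8 - 15000*t^7 + 131250*t^6 - 787500*t^5 + 3281250*t^4 - 9375000*t^3 + 17578125*t^2 - 19531250*t + 9765625)

E[X^5] = M′′′′′(0) = 3024/625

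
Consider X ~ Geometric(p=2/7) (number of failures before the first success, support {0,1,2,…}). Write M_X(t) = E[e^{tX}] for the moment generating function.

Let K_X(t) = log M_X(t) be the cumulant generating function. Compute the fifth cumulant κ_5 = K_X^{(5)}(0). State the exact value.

M_X(t) = 2/(7*(1 - 5*e^(t)/7))
K_X(t) = log M_X(t) = -log(1 - 5*e^(t)/7) - log(7) + log(2)
K′(t) = -5*e^(t)/(5*e^(t) - 7)
K′′(t) = 35*e^(t)/(25*e^(2*t) - 70*e^(t) + 49)
K′′′(t) = (-175*e^(2*t) - 245*e^(t))/(125*e^(3*t) - 525*e^(2*t) + 735*e^(t) - 343)
K′′′′(t) = (875*e^(3*t) + 4900*e^(2*t) + 1715*e^(t))/(625*e^(4*t) - 3500*e^(3*t) + 7350*e^(2*t) - 6860*e^(t) + 2401)
K′′′′′(t) = (-4375*e^(4*t) - 67375*e^(3*t) - 94325*e^(2*t) - 12005*e^(t))/(3125*e^(5*t) - 21875*e^(4*t) + 61250*e^(3*t) - 85750*e^(2*t) + 60025*e^(t) - 16807)

κ_5 = K′′′′′(0) = 5565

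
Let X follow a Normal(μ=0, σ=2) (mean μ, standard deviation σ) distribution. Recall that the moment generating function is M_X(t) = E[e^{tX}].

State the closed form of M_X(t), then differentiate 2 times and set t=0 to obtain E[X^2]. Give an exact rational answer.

M_X(t) = e^(2*t^2)
M^(2)(t) = 16*t^2*e^(2*t^2) + 4*e^(2*t^2)

E[X^2] = M^(2)(0) = 4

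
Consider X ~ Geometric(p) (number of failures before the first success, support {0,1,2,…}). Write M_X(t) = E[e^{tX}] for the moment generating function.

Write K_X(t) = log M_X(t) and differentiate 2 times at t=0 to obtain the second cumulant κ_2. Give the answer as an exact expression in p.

κ_2 = D^2[K](0) = (1 - p)/p^2

M_X(t) = p/(-(1 - p)*e^(t) + 1)
K_X(t) = log M_X(t) = log(p) - log(-(1 - p)*e^(t) + 1)
D^2[K](t) = (-p*e^(t) + e^(t))/(p^2*e^(2*t) - 2*p*e^(2*t) + 2*p*e^(t) + e^(2*t) - 2*e^(t) + 1)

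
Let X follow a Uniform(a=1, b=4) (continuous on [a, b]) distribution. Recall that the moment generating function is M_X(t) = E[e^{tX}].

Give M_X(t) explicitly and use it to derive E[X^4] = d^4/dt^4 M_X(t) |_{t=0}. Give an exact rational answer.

E[X^4] = D^4[M](0) = 341/5

M_X(t) = (e^(4*t) - e^(t))/(3*t)
D^4[M](t) = (256*t^4*e^(4*t) - t^4*e^(t) - 256*t^3*e^(4*t) + 4*t^3*e^(t) + 192*t^2*e^(4*t) - 12*t^2*e^(t) - 96*t*e^(4*t) + 24*t*e^(t) + 24*e^(4*t) - 24*e^(t))/(3*t^5)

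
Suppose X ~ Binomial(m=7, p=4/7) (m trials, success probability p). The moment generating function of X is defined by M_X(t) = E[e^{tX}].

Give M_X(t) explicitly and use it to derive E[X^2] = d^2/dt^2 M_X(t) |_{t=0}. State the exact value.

E[X^2] = M′′(0) = 124/7

M_X(t) = (4*e^(t)/7 + 3/7)^7
M′(t) = 16384*e^(7*t)/117649 + 73728*e^(6*t)/117649 + 138240*e^(5*t)/117649 + 138240*e^(4*t)/117649 + 77760*e^(3*t)/117649 + 23328*e^(2*t)/117649 + 2916*e^(t)/117649
M′′(t) = 16384*e^(7*t)/16807 + 442368*e^(6*t)/117649 + 691200*e^(5*t)/117649 + 552960*e^(4*t)/117649 + 233280*e^(3*t)/117649 + 46656*e^(2*t)/117649 + 2916*e^(t)/117649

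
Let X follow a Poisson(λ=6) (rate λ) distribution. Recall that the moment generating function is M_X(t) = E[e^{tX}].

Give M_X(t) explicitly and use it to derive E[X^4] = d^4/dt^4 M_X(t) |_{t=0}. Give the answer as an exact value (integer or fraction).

M_X(t) = e^(6*e^(t) - 6)
D^4[M](t) = (1296*e^(4*t)*e^(6*e^(t)) + 1296*e^(3*t)*e^(6*e^(t)) + 252*e^(2*t)*e^(6*e^(t)) + 6*e^(t)*e^(6*e^(t)))*e^(-6)

E[X^4] = D^4[M](0) = 2850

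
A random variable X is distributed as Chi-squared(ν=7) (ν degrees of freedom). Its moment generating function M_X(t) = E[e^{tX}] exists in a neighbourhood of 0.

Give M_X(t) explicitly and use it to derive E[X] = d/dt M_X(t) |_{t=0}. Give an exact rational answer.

M_X(t) = (1 - 2*t)^(-7/2)
M^(1)(t) = 7/(16*t^4*√(1 - 2*t) - 32*t^3*√(1 - 2*t) + 24*t^2*√(1 - 2*t) - 8*t*√(1 - 2*t) + √(1 - 2*t))

E[X] = M^(1)(0) = 7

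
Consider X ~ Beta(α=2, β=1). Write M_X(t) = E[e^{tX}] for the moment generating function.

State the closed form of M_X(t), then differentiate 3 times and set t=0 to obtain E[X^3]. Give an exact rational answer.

M_X(t) = ₁F₁(2; 3; t)
M^(3)(t) = 2*₁F₁(5; 6; t)/5

E[X^3] = M^(3)(0) = 2/5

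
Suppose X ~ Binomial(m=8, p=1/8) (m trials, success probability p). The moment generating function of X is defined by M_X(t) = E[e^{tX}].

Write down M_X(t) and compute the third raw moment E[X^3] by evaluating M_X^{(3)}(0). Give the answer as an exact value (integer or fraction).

M_X(t) = (e^(t)/8 + 7/8)^8

E[X^3] = M′′′(0) = 137/32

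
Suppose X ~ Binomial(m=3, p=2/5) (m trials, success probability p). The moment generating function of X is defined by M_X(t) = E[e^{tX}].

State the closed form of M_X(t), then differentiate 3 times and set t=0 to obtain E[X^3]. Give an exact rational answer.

M_X(t) = (2*e^(t)/5 + 3/5)^3
M′(t) = 24*e^(3*t)/125 + 72*e^(2*t)/125 + 54*e^(t)/125
M′′(t) = 72*e^(3*t)/125 + 144*e^(2*t)/125 + 54*e^(t)/125
M′′′(t) = 216*e^(3*t)/125 + 288*e^(2*t)/125 + 54*e^(t)/125

E[X^3] = M′′′(0) = 558/125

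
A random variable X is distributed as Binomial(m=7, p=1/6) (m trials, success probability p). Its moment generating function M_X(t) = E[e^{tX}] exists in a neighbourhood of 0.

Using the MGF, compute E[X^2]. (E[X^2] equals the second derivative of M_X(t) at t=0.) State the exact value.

M_X(t) = (e^(t)/6 + 5/6)^7
M′(t) = 7*e^(7*t)/279936 + 35*e^(6*t)/46656 + 875*e^(5*t)/93312 + 4375*e^(4*t)/69984 + 21875*e^(3*t)/93312 + 21875*e^(2*t)/46656 + 109375*e^(t)/279936
M′′(t) = 49*e^(7*t)/279936 + 35*e^(6*t)/7776 + 4375*e^(5*t)/93312 + 4375*e^(4*t)/17496 + 21875*e^(3*t)/31104 + 21875*e^(2*t)/23328 + 109375*e^(t)/279936

E[X^2] = M′′(0) = 7/3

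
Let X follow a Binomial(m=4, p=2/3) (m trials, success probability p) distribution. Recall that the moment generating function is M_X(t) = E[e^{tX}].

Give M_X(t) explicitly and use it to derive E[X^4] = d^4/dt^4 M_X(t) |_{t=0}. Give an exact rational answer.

M_X(t) = (2*e^(t)/3 + 1/3)^4
dM/dt = 64*e^(4*t)/81 + 32*e^(3*t)/27 + 16*e^(2*t)/27 + 8*e^(t)/81
d^2M/dt^2 = 256*e^(4*t)/81 + 32*e^(3*t)/9 + 32*e^(2*t)/27 + 8*e^(t)/81
d^3M/dt^3 = 1024*e^(4*t)/81 + 32*e^(3*t)/3 + 64*e^(2*t)/27 + 8*e^(t)/81
d^4M/dt^4 = 4096*e^(4*t)/81 + 32*e^(3*t) + 128*e^(2*t)/27 + 8*e^(t)/81

E[X^4] = d^4M/dt^4 |_{t=0} = 2360/27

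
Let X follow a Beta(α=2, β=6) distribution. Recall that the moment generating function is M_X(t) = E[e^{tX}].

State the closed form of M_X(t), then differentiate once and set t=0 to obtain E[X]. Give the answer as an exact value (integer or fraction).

M_X(t) = ₁F₁(2; 8; t)
dM/dt = ₁F₁(3; 9; t)/4

E[X] = dM/dt |_{t=0} = 1/4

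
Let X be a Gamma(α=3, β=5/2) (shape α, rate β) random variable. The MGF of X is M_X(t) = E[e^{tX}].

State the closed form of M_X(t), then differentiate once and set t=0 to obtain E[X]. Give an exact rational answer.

M_X(t) = 125/(8*(5/2 - t)^3)
dM/dt = 750/(16*t^4 - 160*t^3 + 600*t^2 - 1000*t + 625)

E[X] = dM/dt |_{t=0} = 6/5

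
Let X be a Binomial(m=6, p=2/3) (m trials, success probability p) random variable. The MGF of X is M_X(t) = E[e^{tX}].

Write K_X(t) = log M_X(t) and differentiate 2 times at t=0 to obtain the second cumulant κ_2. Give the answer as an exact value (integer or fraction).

M_X(t) = (2*e^(t)/3 + 1/3)^6
K_X(t) = log M_X(t) = 6*log(2*e^(t)/3 + 1/3)
K′(t) = 12*e^(t)/(2*e^(t) + 1)
K′′(t) = 12*e^(t)/(4*e^(2*t) + 4*e^(t) + 1)

κ_2 = K′′(0) = 4/3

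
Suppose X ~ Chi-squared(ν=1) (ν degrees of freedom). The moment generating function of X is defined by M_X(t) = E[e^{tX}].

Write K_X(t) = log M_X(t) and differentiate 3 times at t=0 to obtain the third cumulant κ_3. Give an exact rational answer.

M_X(t) = 1/√(1 - 2*t)
K_X(t) = log M_X(t) = -log(1 - 2*t)/2
K^(3)(t) = -8/(8*t^3 - 12*t^2 + 6*t - 1)

κ_3 = K^(3)(0) = 8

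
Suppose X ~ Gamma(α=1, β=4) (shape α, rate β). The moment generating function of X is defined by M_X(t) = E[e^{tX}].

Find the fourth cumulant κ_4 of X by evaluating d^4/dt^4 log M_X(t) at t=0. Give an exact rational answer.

M_X(t) = 4/(4 - t)
K_X(t) = log M_X(t) = -log(4 - t) + 2*log(2)
dK/dt = -1/(t - 4)
d^2K/dt^2 = 1/(t^2 - 8*t + 16)
d^3K/dt^3 = -2/(t^3 - 12*t^2 + 48*t - 64)
d^4K/dt^4 = 6/(t^4 - 16*t^3 + 96*t^2 - 256*t + 256)

κ_4 = d^4K/dt^4 |_{t=0} = 3/128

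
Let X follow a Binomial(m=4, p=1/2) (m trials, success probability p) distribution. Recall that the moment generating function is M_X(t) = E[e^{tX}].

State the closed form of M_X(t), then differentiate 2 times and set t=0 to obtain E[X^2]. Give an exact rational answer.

E[X^2] = D^2[M](0) = 5

M_X(t) = (e^(t)/2 + 1/2)^4
D^2[M](t) = e^(4*t) + 9*e^(3*t)/4 + 3*e^(2*t)/2 + e^(t)/4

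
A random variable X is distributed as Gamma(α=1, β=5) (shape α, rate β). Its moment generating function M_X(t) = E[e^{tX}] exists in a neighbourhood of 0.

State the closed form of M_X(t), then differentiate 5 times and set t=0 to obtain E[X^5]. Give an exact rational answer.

E[X^5] = M^(5)(0) = 24/625

M_X(t) = 5/(5 - t)
M^(5)(t) = 600/(t^6 - 30*t^5 + 375*t^4 - 2500*t^3 + 9375*t^2 - 18750*t + 15625)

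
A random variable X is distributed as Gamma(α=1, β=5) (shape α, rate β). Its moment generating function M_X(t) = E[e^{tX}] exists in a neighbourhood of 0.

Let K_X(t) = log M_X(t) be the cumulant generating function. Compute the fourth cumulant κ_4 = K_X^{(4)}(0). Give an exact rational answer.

κ_4 = K^(4)(0) = 6/625

M_X(t) = 5/(5 - t)
K_X(t) = log M_X(t) = -log(5 - t) + log(5)
K^(4)(t) = 6/(t^4 - 20*t^3 + 150*t^2 - 500*t + 625)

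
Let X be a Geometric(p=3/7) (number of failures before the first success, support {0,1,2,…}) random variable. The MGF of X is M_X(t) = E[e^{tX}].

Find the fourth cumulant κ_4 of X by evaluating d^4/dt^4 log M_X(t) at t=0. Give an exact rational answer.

M_X(t) = 3/(7*(1 - 4*e^(t)/7))
K_X(t) = log M_X(t) = -log(1 - 4*e^(t)/7) - log(7) + log(3)
D^4[K](t) = (448*e^(3*t) + 3136*e^(2*t) + 1372*e^(t))/(256*e^(4*t) - 1792*e^(3*t) + 4704*e^(2*t) - 5488*e^(t) + 2401)

κ_4 = D^4[K](0) = 1652/27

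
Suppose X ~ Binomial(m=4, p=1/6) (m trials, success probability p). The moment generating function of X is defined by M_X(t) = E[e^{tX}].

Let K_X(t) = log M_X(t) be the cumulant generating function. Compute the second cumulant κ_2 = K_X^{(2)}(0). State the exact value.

M_X(t) = (e^(t)/6 + 5/6)^4
K_X(t) = log M_X(t) = 4*log(e^(t)/6 + 5/6)
K^(2)(t) = 20*e^(t)/(e^(2*t) + 10*e^(t) + 25)

κ_2 = K^(2)(0) = 5/9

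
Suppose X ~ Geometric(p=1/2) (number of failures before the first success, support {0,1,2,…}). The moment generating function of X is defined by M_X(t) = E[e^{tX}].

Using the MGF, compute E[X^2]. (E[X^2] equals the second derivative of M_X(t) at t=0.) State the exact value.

M_X(t) = 1/(2*(1 - e^(t)/2))
M′(t) = e^(t)/(e^(2*t) - 4*e^(t) + 4)
M′′(t) = (-e^(2*t) - 2*e^(t))/(e^(3*t) - 6*e^(2*t) + 12*e^(t) - 8)

E[X^2] = M′′(0) = 3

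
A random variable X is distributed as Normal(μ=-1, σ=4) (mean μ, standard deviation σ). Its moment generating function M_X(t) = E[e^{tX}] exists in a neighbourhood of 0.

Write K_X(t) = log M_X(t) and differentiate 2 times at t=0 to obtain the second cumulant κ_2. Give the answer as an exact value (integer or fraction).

M_X(t) = e^(8*t^2 - t)
K_X(t) = log M_X(t) = 8*t^2 - t
D^2[K](t) = 16

κ_2 = D^2[K](0) = 16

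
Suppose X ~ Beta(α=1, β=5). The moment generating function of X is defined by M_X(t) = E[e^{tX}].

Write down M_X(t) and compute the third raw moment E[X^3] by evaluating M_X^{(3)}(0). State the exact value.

E[X^3] = M′′′(0) = 1/56

M_X(t) = ₁F₁(1; 6; t)
M′(t) = ₁F₁(2; 7; t)/6
M′′(t) = ₁F₁(3; 8; t)/21
M′′′(t) = ₁F₁(4; 9; t)/56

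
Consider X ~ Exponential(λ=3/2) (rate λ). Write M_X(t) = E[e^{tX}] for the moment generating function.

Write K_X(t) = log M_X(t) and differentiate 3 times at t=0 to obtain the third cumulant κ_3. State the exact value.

M_X(t) = 3/(2*(3/2 - t))
K_X(t) = log M_X(t) = -log(3/2 - t) - log(2) + log(3)
D^3[K](t) = -16/(8*t^3 - 36*t^2 + 54*t - 27)

κ_3 = D^3[K](0) = 16/27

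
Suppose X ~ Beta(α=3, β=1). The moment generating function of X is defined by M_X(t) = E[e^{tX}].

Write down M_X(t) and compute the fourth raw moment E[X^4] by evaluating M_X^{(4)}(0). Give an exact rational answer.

E[X^4] = D^4[M](0) = 3/7

M_X(t) = ₁F₁(3; 4; t)
D^4[M](t) = 3*₁F₁(7; 8; t)/7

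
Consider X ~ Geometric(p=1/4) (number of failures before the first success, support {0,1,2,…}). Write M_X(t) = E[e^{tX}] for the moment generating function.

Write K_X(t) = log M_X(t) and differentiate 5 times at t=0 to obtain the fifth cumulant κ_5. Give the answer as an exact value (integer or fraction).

κ_5 = D^5[K](0) = 12180

M_X(t) = 1/(4*(1 - 3*e^(t)/4))
K_X(t) = log M_X(t) = -log(1 - 3*e^(t)/4) - 2*log(2)
D^5[K](t) = (-324*e^(4*t) - 4752*e^(3*t) - 6336*e^(2*t) - 768*e^(t))/(243*e^(5*t) - 1620*e^(4*t) + 4320*e^(3*t) - 5760*e^(2*t) + 3840*e^(t) - 1024)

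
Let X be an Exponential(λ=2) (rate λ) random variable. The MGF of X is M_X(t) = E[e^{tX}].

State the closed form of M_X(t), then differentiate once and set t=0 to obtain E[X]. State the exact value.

M_X(t) = 2/(2 - t)
M′(t) = 2/(t^2 - 4*t + 4)

E[X] = M′(0) = 1/2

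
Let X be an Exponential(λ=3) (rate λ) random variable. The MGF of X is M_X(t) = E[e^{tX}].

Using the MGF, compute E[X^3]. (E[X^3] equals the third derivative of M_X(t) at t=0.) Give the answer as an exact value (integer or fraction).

M_X(t) = 3/(3 - t)
dM/dt = 3/(t^2 - 6*t + 9)
d^2M/dt^2 = -6/(t^3 - 9*t^2 + 27*t - 27)
d^3M/dt^3 = 18/(t^4 - 12*t^3 + 54*t^2 - 108*t + 81)

E[X^3] = d^3M/dt^3 |_{t=0} = 2/9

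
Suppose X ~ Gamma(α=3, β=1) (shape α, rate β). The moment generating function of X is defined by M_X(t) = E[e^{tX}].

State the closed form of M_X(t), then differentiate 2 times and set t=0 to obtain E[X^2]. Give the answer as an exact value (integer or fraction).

E[X^2] = D^2[M](0) = 12

M_X(t) = (1 - t)^(-3)
D^2[M](t) = -12/(t^5 - 5*t^4 + 10*t^3 - 10*t^2 + 5*t - 1)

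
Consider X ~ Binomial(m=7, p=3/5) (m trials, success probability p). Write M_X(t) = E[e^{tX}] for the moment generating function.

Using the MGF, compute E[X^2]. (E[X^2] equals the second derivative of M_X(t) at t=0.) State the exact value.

M_X(t) = (3*e^(t)/5 + 2/5)^7
M′(t) = 15309*e^(7*t)/78125 + 61236*e^(6*t)/78125 + 20412*e^(5*t)/15625 + 18144*e^(4*t)/15625 + 9072*e^(3*t)/15625 + 12096*e^(2*t)/78125 + 1344*e^(t)/78125
M′′(t) = 107163*e^(7*t)/78125 + 367416*e^(6*t)/78125 + 20412*e^(5*t)/3125 + 72576*e^(4*t)/15625 + 27216*e^(3*t)/15625 + 24192*e^(2*t)/78125 + 1344*e^(t)/78125

E[X^2] = M′′(0) = 483/25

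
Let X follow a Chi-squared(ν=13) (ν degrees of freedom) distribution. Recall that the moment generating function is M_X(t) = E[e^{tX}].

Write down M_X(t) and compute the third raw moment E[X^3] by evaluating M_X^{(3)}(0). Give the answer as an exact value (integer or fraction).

E[X^3] = d^3M/dt^3 |_{t=0} = 3315

M_X(t) = (1 - 2*t)^(-13/2)
dM/dt = -13/(128*t^7*√(1 - 2*t) - 448*t^6*√(1 - 2*t) + 672*t^5*√(1 - 2*t) - 560*t^4*√(1 - 2*t) + 280*t^3*√(1 - 2*t) - 84*t^2*√(1 - 2*t) + 14*t*√(1 - 2*t) - √(1 - 2*t))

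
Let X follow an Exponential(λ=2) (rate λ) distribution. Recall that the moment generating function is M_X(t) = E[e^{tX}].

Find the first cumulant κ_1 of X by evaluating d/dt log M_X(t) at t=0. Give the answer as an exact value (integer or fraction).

M_X(t) = 2/(2 - t)
K_X(t) = log M_X(t) = -log(2 - t) + log(2)
K^(1)(t) = -1/(t - 2)

κ_1 = K^(1)(0) = 1/2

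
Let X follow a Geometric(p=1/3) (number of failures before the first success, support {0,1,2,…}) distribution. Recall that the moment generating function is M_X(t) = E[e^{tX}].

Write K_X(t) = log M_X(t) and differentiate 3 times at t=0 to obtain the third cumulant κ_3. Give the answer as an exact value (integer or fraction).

κ_3 = d^3K/dt^3 |_{t=0} = 30

M_X(t) = 1/(3*(1 - 2*e^(t)/3))
K_X(t) = log M_X(t) = -log(1 - 2*e^(t)/3) - log(3)
dK/dt = -2*e^(t)/(2*e^(t) - 3)
d^2K/dt^2 = 6*e^(t)/(4*e^(2*t) - 12*e^(t) + 9)
d^3K/dt^3 = (-12*e^(2*t) - 18*e^(t))/(8*e^(3*t) - 36*e^(2*t) + 54*e^(t) - 27)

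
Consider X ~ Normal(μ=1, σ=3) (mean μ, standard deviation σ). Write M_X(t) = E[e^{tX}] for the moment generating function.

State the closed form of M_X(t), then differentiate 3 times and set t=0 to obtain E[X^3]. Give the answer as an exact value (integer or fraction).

M_X(t) = e^(9*t^2/2 + t)
dM/dt = 9*t*e^(t)*e^(9*t^2/2) + e^(t)*e^(9*t^2/2)
d^2M/dt^2 = 81*t^2*e^(t)*e^(9*t^2/2) + 18*t*e^(t)*e^(9*t^2/2) + 10*e^(t)*e^(9*t^2/2)
d^3M/dt^3 = 729*t^3*e^(t)*e^(9*t^2/2) + 243*t^2*e^(t)*e^(9*t^2/2) + 270*t*e^(t)*e^(9*t^2/2) + 28*e^(t)*e^(9*t^2/2)

E[X^3] = d^3M/dt^3 |_{t=0} = 28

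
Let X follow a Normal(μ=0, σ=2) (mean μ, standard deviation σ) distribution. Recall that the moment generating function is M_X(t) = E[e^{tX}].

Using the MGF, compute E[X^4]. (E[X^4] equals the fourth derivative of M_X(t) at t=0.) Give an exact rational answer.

M_X(t) = e^(2*t^2)
M′(t) = 4*t*e^(2*t^2)
M′′(t) = 16*t^2*e^(2*t^2) + 4*e^(2*t^2)
M′′′(t) = 64*t^3*e^(2*t^2) + 48*t*e^(2*t^2)
M′′′′(t) = 256*t^4*e^(2*t^2) + 384*t^2*e^(2*t^2) + 48*e^(2*t^2)

E[X^4] = M′′′′(0) = 48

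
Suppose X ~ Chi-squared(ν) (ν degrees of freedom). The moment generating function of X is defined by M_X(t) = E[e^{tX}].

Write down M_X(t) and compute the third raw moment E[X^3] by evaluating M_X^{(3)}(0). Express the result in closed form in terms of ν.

E[X^3] = M′′′(0) = ν*(ν^2 + 6*ν + 8)

M_X(t) = (1 - 2*t)^(-ν/2)
M′(t) = -ν/(2*t*(1 - 2*t)^(ν/2) - (1 - 2*t)^(ν/2))
M′′(t) = (ν^2 + 2*ν)/(4*t^2*(1 - 2*t)^(ν/2) - 4*t*(1 - 2*t)^(ν/2) + (1 - 2*t)^(ν/2))
M′′′(t) = (-ν^3 - 6*ν^2 - 8*ν)/(8*t^3*(1 - 2*t)^(ν/2) - 12*t^2*(1 - 2*t)^(ν/2) + 6*t*(1 - 2*t)^(ν/2) - (1 - 2*t)^(ν/2))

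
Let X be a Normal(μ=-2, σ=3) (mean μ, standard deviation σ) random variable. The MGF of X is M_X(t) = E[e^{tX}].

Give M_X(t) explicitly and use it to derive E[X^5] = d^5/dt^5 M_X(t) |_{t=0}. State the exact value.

M_X(t) = e^(9*t^2/2 - 2*t)
dM/dt = 9*t*e^(-2*t)*e^(9*t^2/2) - 2*e^(-2*t)*e^(9*t^2/2)
d^2M/dt^2 = (81*t^2*e^(9*t^2/2) - 36*t*e^(9*t^2/2) + 13*e^(9*t^2/2))*e^(-2*t)
d^3M/dt^3 = (729*t^3*e^(9*t^2/2) - 486*t^2*e^(9*t^2/2) + 351*t*e^(9*t^2/2) - 62*e^(9*t^2/2))*e^(-2*t)
d^4M/dt^4 = (6561*t^4*e^(9*t^2/2) - 5832*t^3*e^(9*t^2/2) + 6318*t^2*e^(9*t^2/2) - 2232*t*e^(9*t^2/2) + 475*e^(9*t^2/2))*e^(-2*t)
d^5M/dt^5 = (59049*t^5*e^(9*t^2/2) - 65610*t^4*e^(9*t^2/2) + 94770*t^3*e^(9*t^2/2) - 50220*t^2*e^(9*t^2/2) + 21375*t*e^(9*t^2/2) - 3182*e^(9*t^2/2))*e^(-2*t)

E[X^5] = d^5M/dt^5 |_{t=0} = -3182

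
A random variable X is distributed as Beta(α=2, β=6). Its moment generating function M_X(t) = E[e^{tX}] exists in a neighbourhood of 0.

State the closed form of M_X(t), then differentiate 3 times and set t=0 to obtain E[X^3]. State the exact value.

M_X(t) = ₁F₁(2; 8; t)
dM/dt = ₁F₁(3; 9; t)/4
d^2M/dt^2 = ₁F₁(4; 10; t)/12
d^3M/dt^3 = ₁F₁(5; 11; t)/30

E[X^3] = d^3M/dt^3 |_{t=0} = 1/30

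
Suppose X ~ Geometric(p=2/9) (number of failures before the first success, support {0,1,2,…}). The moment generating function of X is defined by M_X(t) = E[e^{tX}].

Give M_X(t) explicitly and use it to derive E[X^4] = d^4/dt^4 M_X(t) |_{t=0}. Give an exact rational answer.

E[X^4] = M^(4)(0) = 5320

M_X(t) = 2/(9*(1 - 7*e^(t)/9))
M^(4)(t) = (-4802*e^(4*t) - 67914*e^(3*t) - 87318*e^(2*t) - 10206*e^(t))/(16807*e^(5*t) - 108045*e^(4*t) + 277830*e^(3*t) - 357210*e^(2*t) + 229635*e^(t) - 59049)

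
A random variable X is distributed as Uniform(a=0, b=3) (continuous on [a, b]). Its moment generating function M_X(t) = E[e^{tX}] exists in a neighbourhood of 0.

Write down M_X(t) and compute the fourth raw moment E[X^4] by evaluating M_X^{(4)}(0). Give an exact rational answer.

E[X^4] = M^(4)(0) = 81/5

M_X(t) = (e^(3*t) - 1)/(3*t)
M^(4)(t) = (27*t^4*e^(3*t) - 36*t^3*e^(3*t) + 36*t^2*e^(3*t) - 24*t*e^(3*t) + 8*e^(3*t) - 8)/t^5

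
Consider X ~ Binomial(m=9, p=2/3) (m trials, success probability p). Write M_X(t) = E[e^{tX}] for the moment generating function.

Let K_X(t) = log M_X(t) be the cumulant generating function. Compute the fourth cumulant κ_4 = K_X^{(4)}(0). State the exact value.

κ_4 = K′′′′(0) = -2/3

M_X(t) = (2*e^(t)/3 + 1/3)^9
K_X(t) = log M_X(t) = 9*log(2*e^(t)/3 + 1/3)
K′(t) = 18*e^(t)/(2*e^(t) + 1)
K′′(t) = 18*e^(t)/(4*e^(2*t) + 4*e^(t) + 1)
K′′′(t) = (-36*e^(2*t) + 18*e^(t))/(8*e^(3*t) + 12*e^(2*t) + 6*e^(t) + 1)
K′′′′(t) = (72*e^(3*t) - 144*e^(2*t) + 18*e^(t))/(16*e^(4*t) + 32*e^(3*t) + 24*e^(2*t) + 8*e^(t) + 1)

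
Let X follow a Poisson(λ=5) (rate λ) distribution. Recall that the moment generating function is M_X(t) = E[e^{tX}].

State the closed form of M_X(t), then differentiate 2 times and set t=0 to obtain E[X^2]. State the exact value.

M_X(t) = e^(5*e^(t) - 5)
M^(2)(t) = (25*e^(2*t)*e^(5*e^(t)) + 5*e^(t)*e^(5*e^(t)))*e^(-5)

E[X^2] = M^(2)(0) = 30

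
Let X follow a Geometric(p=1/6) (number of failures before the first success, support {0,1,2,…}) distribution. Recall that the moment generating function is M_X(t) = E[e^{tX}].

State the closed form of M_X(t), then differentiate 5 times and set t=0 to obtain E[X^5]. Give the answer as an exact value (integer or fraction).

M_X(t) = 1/(6*(1 - 5*e^(t)/6))

E[X^5] = M^(5)(0) = 544505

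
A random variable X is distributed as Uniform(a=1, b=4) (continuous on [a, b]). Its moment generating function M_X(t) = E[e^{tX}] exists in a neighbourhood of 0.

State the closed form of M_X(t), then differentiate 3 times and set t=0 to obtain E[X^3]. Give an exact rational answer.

M_X(t) = (e^(4*t) - e^(t))/(3*t)
M′(t) = (4*t*e^(4*t) - t*e^(t) - e^(4*t) + e^(t))/(3*t^2)
M′′(t) = (16*t^2*e^(4*t) - t^2*e^(t) - 8*t*e^(4*t) + 2*t*e^(t) + 2*e^(4*t) - 2*e^(t))/(3*t^3)
M′′′(t) = (64*t^3*e^(4*t) - t^3*e^(t) - 48*t^2*e^(4*t) + 3*t^2*e^(t) + 24*t*e^(4*t) - 6*t*e^(t) - 6*e^(4*t) + 6*e^(t))/(3*t^4)

E[X^3] = M′′′(0) = 85/4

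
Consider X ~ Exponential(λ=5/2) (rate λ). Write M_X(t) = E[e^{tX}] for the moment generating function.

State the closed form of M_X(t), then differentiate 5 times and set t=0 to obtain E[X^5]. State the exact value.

M_X(t) = 5/(2*(5/2 - t))
M^(5)(t) = 19200/(64*t^6 - 960*t^5 + 6000*t^4 - 20000*t^3 + 37500*t^2 - 37500*t + 15625)

E[X^5] = M^(5)(0) = 768/625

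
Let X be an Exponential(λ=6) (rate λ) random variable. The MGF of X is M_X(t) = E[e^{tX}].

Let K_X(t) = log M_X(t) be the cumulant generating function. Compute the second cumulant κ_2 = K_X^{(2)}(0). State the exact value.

κ_2 = D^2[K](0) = 1/36

M_X(t) = 6/(6 - t)
K_X(t) = log M_X(t) = -log(6 - t) + log(6)
D^2[K](t) = 1/(t^2 - 12*t + 36)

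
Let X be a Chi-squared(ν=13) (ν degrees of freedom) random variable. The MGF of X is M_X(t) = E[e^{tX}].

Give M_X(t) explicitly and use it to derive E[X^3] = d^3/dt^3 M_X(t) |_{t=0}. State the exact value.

E[X^3] = D^3[M](0) = 3315

M_X(t) = (1 - 2*t)^(-13/2)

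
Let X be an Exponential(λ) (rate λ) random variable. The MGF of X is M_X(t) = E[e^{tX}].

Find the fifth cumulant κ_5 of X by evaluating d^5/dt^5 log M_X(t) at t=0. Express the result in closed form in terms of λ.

κ_5 = d^5K/dt^5 |_{t=0} = 24/λ^5

M_X(t) = λ/(λ - t)
K_X(t) = log M_X(t) = log(λ) - log(λ - t)
dK/dt = -1/(-λ + t)
d^2K/dt^2 = 1/(λ^2 - 2*λ*t + t^2)
d^3K/dt^3 = -2/(-λ^3 + 3*λ^2*t - 3*λ*t^2 + t^3)
d^4K/dt^4 = 6/(λ^4 - 4*λ^3*t + 6*λ^2*t^2 - 4*λ*t^3 + t^4)
d^5K/dt^5 = -24/(-λ^5 + 5*λ^4*t - 10*λ^3*t^2 + 10*λ^2*t^3 - 5*λ*t^4 + t^5)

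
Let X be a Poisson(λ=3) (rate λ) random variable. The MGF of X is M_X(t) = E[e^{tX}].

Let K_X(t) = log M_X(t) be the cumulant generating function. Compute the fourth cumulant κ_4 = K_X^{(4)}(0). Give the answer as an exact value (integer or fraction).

κ_4 = d^4K/dt^4 |_{t=0} = 3

M_X(t) = e^(3*e^(t) - 3)
K_X(t) = log M_X(t) = 3*e^(t) - 3
dK/dt = 3*e^(t)
d^2K/dt^2 = 3*e^(t)
d^3K/dt^3 = 3*e^(t)
d^4K/dt^4 = 3*e^(t)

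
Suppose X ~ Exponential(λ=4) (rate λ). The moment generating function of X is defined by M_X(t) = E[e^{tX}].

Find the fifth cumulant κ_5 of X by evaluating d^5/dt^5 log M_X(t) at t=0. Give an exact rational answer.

κ_5 = D^5[K](0) = 3/128

M_X(t) = 4/(4 - t)
K_X(t) = log M_X(t) = -log(4 - t) + 2*log(2)
D^5[K](t) = -24/(t^5 - 20*t^4 + 160*t^3 - 640*t^2 + 1280*t - 1024)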